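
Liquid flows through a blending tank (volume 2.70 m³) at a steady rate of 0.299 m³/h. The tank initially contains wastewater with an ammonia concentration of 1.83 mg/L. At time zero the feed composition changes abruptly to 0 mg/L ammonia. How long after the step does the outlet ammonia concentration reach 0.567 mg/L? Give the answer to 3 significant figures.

Transient balance on the dissolved component: V dC/dt = Q(C_in − C), so τ = V/Q = 9.0301 h.
C(t) = C_in + (C₀ − C_in) e^(−t/τ). Set C = 0.567 and solve for t:
e^(−t/τ) = (C − C_in)/(C₀ − C_in) = (0.567 − 0)/(1.83 − 0) = 0.30984
t = −τ ln(…) = 9.0301 × 1.1717 = 10.581 h.

10.6 h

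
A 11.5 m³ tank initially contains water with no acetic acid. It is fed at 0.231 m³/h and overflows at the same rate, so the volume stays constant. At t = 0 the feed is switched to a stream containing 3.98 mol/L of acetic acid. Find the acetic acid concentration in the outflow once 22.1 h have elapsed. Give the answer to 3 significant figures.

1.43 mol/L

Mass balance on the solute (V constant): V dC/dt = Q(C_in − C).
Time constant τ = V/Q = 11.5/0.231 = 49.784 h.
This is linear first-order; C(t) = C_in + (C₀ − C_in) e^(−t/τ).
C(22.1) = 3.98 + (0 − 3.98)·e^(−22.1/49.784) = 3.98 + (-3.9800)·0.64152 = 1.4268 mol/L.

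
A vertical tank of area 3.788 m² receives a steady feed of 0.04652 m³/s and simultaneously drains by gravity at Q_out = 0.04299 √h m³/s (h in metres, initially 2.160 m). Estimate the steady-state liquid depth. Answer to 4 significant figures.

1.171 m

Unsteady balance on liquid volume: A dh/dt = Q_in − 0.04299 √h. At steady state dh/dt = 0:
Q_in = 0.04299 √h_ss ⇒ √h_ss = 0.04652/0.04299 = 1.08211.
h_ss = 1.08211² = 1.17097 m. (Since h₀ = 2.160 m > h_ss, the level will fall toward this value.)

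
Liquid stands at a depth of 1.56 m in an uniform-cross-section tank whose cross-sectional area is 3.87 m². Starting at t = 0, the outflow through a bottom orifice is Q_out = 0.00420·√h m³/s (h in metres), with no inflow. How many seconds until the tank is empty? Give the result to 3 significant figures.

2300 s

Unsteady balance on liquid volume: A dh/dt = −0.00420 √h.
This is separable: 2 d(√h)/dt = −0.00420/A, so √h = √h₀ − (0.00420/(2A)) t.
Tank is empty when √h = 0: t_empty = 2A√h₀/0.00420.
t_empty = 2·3.87·√1.56/0.00420 = 7.7400·1.2490/0.00420 = 2301.7 s.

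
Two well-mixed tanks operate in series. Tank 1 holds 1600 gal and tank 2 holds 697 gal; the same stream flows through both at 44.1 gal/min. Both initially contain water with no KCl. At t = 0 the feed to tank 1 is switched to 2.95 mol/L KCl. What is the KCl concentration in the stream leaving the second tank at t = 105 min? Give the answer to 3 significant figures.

Species balance on tank i: dCᵢ/dt = (Cᵢ₋₁ − Cᵢ)/τᵢ with τᵢ = Vᵢ/Q.
τ₁ = 1600/44.1 = 36.281 min; τ₂ = 697/44.1 = 15.805 min.
Solving the cascade with C₁(0)=C₂(0)=0 gives C₂(t) = C_in[1 − (τ₁ e^(−t/τ₁) − τ₂ e^(−t/τ₂))/(τ₁ − τ₂)].
At t = 105: e^(−t/τ₁) = 0.055351, e^(−t/τ₂) = 0.0013025.
C₂ = 2.95·[1 − (36.281·0.055351 − 15.805·0.0013025)/(20.476)] = 2.95·0.90293 = 2.6636 mol/L.

2.66 mol/L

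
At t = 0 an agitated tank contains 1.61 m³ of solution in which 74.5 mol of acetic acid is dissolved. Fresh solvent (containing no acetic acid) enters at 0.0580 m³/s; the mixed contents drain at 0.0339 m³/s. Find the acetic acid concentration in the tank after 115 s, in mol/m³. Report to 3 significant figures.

Total volume: dV/dt = Q_in − Q_out = 0.024100 m³/s, so V(t) = 1.61 + 0.024100 t and V(115) = 4.3815 m³.
No acetic acid enters, so dm/dt = −Q_out · (m/V).
Separate: dm/m = −Q_out dt/V(t) ⇒ ln(m/m₀) = −(Q_out/(Q_in−Q_out)) ln(V/V₀).
m = m₀ (V₀/V)^(Q_out/(Q_in−Q_out)) = 74.5 × (1.61/4.3815)^(1.4066) = 18.220 mol.
C = m/V = 18.220/4.3815 = 4.1584 mol/m³.

4.16 mol/m³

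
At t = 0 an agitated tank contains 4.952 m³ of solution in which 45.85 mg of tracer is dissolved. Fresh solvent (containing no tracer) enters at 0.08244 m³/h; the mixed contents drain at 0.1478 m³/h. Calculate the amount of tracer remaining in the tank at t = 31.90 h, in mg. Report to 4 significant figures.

Let m(t) be the amount of tracer. Volume: V(t) = V₀ + (Q_in − Q_out) t = 4.952 − 0.0653600 t; V(31.90) = 2.86702 m³.
Solute balance: dm/dt = 0 − Q_out C = −Q_out m/V(t).
Separate: dm/m = −Q_out dt/V(t) ⇒ ln(m/m₀) = −(Q_out/(Q_in−Q_out)) ln(V/V₀).
m = m₀ (V₀/V)^(Q_out/(Q_in−Q_out)) = 45.85 × (4.952/2.86702)^(-2.26132) = 13.3233 mg.

13.32 mg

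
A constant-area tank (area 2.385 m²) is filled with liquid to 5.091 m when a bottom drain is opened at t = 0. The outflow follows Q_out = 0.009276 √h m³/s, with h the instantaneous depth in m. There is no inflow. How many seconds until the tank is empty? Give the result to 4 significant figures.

Unsteady balance on liquid volume: A dh/dt = −0.009276 √h.
This is separable: 2 d(√h)/dt = −0.009276/A, so √h = √h₀ − (0.009276/(2A)) t.
Set h = 0: 2√h₀ = (0.009276/A) t_empty ⇒ t_empty = 2A√h₀/0.009276.
t_empty = 2·2.385·√5.091/0.009276 = 4.77000·2.25632/0.009276 = 1160.27 s.

1160 s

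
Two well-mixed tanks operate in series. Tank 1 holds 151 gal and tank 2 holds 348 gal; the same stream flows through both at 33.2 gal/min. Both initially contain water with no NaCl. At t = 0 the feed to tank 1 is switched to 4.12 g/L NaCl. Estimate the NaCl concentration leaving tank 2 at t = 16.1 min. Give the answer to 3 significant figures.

2.65 g/L

Species balance on tank i: dCᵢ/dt = (Cᵢ₋₁ − Cᵢ)/τᵢ with τᵢ = Vᵢ/Q.
τ₁ = 151/33.2 = 4.5482 min; τ₂ = 348/33.2 = 10.482 min.
Tank 1: C₁ = C_in(1 − e^(−t/τ₁)). Tank 2 (τ₁ ≠ τ₂): C₂ = C_in[1 − (τ₁ e^(−t/τ₁) − τ₂ e^(−t/τ₂))/(τ₁ − τ₂)].
At t = 16.1: e^(−t/τ₁) = 0.029017, e^(−t/τ₂) = 0.21525.
C₂ = 4.12·[1 − (4.5482·0.029017 − 10.482·0.21525)/(-5.9337)] = 4.12·0.64201 = 2.6451 g/L.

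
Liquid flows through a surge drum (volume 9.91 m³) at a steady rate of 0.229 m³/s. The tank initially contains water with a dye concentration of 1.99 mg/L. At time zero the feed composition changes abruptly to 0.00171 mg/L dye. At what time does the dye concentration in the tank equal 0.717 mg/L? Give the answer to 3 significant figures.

Species balance on the tank: V dC/dt = Q(C_in − C), so τ = V/Q = 43.275 s.
C(t) = C_in + (C₀ − C_in) e^(−t/τ). Set C = 0.717 and solve for t:
e^(−t/τ) = (C − C_in)/(C₀ − C_in) = (0.717 − 0.00171)/(1.99 − 0.00171) = 0.35975
t = −τ ln(…) = 43.275 × 1.0223 = 44.242 s.

44.2 s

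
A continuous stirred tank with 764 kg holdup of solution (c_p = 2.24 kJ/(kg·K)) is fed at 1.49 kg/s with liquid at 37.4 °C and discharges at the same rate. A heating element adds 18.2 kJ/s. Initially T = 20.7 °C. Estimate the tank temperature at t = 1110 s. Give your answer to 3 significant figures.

40.3 °C

Unsteady energy balance on the tank contents: M c_p dT/dt = ṁ c_p (T_in − T) + 18.2.
τ = M/ṁ = 512.75 s; T_ss = T_in + Q̇/(ṁ c_p) = 37.4 + 18.2/(1.49·2.24) = 42.853 °C.
Integrating: T(t) = T_ss + (T₀ − T_ss) e^(−t/τ).
T(1110) = 42.853 + (-22.153)·e^(−1110/512.75) = 42.853 + (-22.153)·0.11477 = 40.310 °C.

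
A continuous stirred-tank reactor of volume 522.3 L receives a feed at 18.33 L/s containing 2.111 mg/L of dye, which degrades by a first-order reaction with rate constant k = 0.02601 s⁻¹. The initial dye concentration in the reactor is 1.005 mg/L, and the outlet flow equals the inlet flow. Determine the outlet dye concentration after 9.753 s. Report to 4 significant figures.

1.098 mg/L

V dC/dt = Q(C_in − C) − k V C.
This is linear with rate a = Q/V + k = 0.0611048 s⁻¹.
C_ss = Q C_in/(Q + kV) = 1.21243 mg/L; C(t) = C_ss + (C₀ − C_ss) e^(−a t).
C(9.753) = 1.21243 + (-0.207427)·e^(−0.0611048·9.753) = 1.21243 + (-0.207427)·0.551036 = 1.09813 mg/L.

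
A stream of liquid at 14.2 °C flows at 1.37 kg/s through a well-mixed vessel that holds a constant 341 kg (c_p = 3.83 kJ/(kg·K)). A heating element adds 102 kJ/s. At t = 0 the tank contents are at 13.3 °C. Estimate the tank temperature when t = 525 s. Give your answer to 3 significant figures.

31.2 °C

Unsteady energy balance on the tank contents: M c_p dT/dt = ṁ c_p (T_in − T) + 102.
Rearrange: dT/dt = (T_ss − T)/τ with τ = M/ṁ = 248.91 s and T_ss = T_in + Q̇/(ṁ c_p) = 33.639 °C.
Integrating: T(t) = T_ss + (T₀ − T_ss) e^(−t/τ).
T(525) = 33.639 + (-20.339)·e^(−525/248.91) = 33.639 + (-20.339)·0.12133 = 31.172 °C.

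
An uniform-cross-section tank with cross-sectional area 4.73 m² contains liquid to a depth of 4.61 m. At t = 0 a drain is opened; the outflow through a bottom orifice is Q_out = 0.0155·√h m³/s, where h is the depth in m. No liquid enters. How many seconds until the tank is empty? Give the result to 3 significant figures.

1310 s

Unsteady balance on liquid volume: A dh/dt = −0.0155 √h.
∫ h^(−1/2) dh = −(0.0155/A) ∫ dt, giving 2√h = 2√h₀ − (0.0155/A) t.
Set h = 0: 2√h₀ = (0.0155/A) t_empty ⇒ t_empty = 2A√h₀/0.0155.
t_empty = 2·4.73·√4.61/0.0155 = 9.4600·2.1471/0.0155 = 1310.4 s.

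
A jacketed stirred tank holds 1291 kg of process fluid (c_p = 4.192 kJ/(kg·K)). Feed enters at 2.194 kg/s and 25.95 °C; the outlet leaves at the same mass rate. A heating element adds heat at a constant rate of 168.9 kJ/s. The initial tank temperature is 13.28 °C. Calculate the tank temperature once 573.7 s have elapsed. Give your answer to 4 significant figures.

Unsteady energy balance on the tank contents: M c_p dT/dt = ṁ c_p (T_in − T) + 168.9.
τ = M/ṁ = 588.423 s; T_ss = T_in + Q̇/(ṁ c_p) = 25.95 + 168.9/(2.194·4.192) = 44.3142 °C.
Solution: T(t) = T_ss + (T₀ − T_ss) e^(−t/τ).
T(573.7) = 44.3142 + (-31.0342)·e^(−573.7/588.423) = 44.3142 + (-31.0342)·0.377200 = 32.6081 °C.

32.61 °C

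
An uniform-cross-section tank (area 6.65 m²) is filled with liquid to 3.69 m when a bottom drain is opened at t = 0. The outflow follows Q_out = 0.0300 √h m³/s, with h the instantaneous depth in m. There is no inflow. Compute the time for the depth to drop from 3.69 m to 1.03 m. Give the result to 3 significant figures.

A dh/dt = −Q_out = −0.0300 √h.
∫ h^(−1/2) dh = −(0.0300/A) ∫ dt, giving 2√h = 2√h₀ − (0.0300/A) t.
t = 2A(√h₀ − √h)/0.0300 = 2·6.65·(√3.69 − √1.03)/0.0300
  = 13.300 × (1.9209 − 1.0149) / 0.0300 = 401.68 s.

402 s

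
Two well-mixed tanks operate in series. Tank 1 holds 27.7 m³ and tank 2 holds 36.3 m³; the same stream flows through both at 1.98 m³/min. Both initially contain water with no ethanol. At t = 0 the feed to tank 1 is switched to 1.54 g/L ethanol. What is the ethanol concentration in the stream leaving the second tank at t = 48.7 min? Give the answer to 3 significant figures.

1.24 g/L

Species balance on tank i: dCᵢ/dt = (Cᵢ₋₁ − Cᵢ)/τᵢ with τᵢ = Vᵢ/Q.
τ₁ = 27.7/1.98 = 13.990 min; τ₂ = 36.3/1.98 = 18.333 min.
Tank 1: C₁ = C_in(1 − e^(−t/τ₁)). Tank 2 (τ₁ ≠ τ₂): C₂ = C_in[1 − (τ₁ e^(−t/τ₁) − τ₂ e^(−t/τ₂))/(τ₁ − τ₂)].
At t = 48.7: e^(−t/τ₁) = 0.030774, e^(−t/τ₂) = 0.070203.
C₂ = 1.54·[1 − (13.990·0.030774 − 18.333·0.070203)/(-4.3434)] = 1.54·0.80280 = 1.2363 g/L.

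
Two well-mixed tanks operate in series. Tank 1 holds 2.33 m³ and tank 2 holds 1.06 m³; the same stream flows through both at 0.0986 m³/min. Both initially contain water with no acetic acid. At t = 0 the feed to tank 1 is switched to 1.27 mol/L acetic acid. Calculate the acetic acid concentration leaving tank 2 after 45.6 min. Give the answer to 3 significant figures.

Time constants: τᵢ = Vᵢ/Q for each well-mixed tank.
τ₁ = 2.33/0.0986 = 23.631 min; τ₂ = 1.06/0.0986 = 10.751 min.
Solving the cascade with C₁(0)=C₂(0)=0 gives C₂(t) = C_in[1 − (τ₁ e^(−t/τ₁) − τ₂ e^(−t/τ₂))/(τ₁ − τ₂)].
At t = 45.6: e^(−t/τ₁) = 0.14519, e^(−t/τ₂) = 0.014384.
C₂ = 1.27·[1 − (23.631·0.14519 − 10.751·0.014384)/(12.880)] = 1.27·0.74563 = 0.94694 mol/L.

0.947 mol/L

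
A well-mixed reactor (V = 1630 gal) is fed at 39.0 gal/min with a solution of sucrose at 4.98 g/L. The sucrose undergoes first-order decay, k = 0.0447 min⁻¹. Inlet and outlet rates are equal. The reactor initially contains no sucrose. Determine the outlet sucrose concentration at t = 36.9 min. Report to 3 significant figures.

Species balance: V dC/dt = Q C_in − Q C − k V C.
dC/dt = (Q/V) C_in − (Q/V + k) C; effective rate a = Q/V + k = 0.023926 + 0.0447 = 0.068626 min⁻¹.
C_ss = Q C_in/(Q + kV) = 1.7363 g/L; C(t) = C_ss + (C₀ − C_ss) e^(−a t).
C(36.9) = 1.7363 + (-1.7363)·e^(−0.068626·36.9) = 1.7363 + (-1.7363)·0.079475 = 1.5983 g/L.

1.60 g/L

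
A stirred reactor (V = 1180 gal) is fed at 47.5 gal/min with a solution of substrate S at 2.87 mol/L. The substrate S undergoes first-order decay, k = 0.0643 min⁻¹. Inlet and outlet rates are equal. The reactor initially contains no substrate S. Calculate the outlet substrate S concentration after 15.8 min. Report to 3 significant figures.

0.893 mol/L

V dC/dt = Q(C_in − C) − k V C.
This is linear with rate a = Q/V + k = 0.10455 min⁻¹.
C_ss = Q C_in/(Q + kV) = 1.1050 mol/L; C(t) = C_ss + (C₀ − C_ss) e^(−a t).
C(15.8) = 1.1050 + (-1.1050)·e^(−0.10455·15.8) = 1.1050 + (-1.1050)·0.19167 = 0.89318 mol/L.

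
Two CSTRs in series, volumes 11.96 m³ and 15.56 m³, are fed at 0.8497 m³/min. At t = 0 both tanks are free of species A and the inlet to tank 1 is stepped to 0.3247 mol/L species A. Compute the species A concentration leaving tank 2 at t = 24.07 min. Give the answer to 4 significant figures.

Species balance on tank i: dCᵢ/dt = (Cᵢ₋₁ − Cᵢ)/τᵢ with τᵢ = Vᵢ/Q.
τ₁ = 11.96/0.8497 = 14.0756 min; τ₂ = 15.56/0.8497 = 18.3123 min.
Solving the cascade with C₁(0)=C₂(0)=0 gives C₂(t) = C_in[1 − (τ₁ e^(−t/τ₁) − τ₂ e^(−t/τ₂))/(τ₁ − τ₂)].
At t = 24.07: e^(−t/τ₁) = 0.180856, e^(−t/τ₂) = 0.268632.
C₂ = 0.3247·[1 − (14.0756·0.180856 − 18.3123·0.268632)/(-4.23679)] = 0.3247·0.439756 = 0.142789 mol/L.

0.1428 mol/L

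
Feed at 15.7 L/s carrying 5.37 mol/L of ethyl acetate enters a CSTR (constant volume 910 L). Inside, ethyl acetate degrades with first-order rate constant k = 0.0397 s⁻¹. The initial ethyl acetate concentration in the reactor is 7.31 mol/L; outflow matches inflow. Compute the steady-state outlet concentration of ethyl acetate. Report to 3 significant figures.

V dC/dt = Q(C_in − C) − k V C.
Steady state (dC/dt = 0): C_ss = Q C_in/(Q + kV) = C_in/(1 + kV/Q).
C_ss = 15.7·5.37/(15.7 + 0.0397·910) = 84.309/51.827 = 1.6267 mol/L.

1.63 mol/L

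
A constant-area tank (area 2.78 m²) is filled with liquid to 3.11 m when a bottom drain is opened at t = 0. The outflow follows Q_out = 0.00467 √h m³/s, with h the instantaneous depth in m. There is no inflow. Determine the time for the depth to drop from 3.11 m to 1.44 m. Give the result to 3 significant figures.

Mass balance (ρ constant): A dh/dt = −0.00467 √h.
Separate and integrate: 2(√h − √h₀) = −(0.00467/A) t.
t = 2A(√h₀ − √h)/0.00467 = 2·2.78·(√3.11 − √1.44)/0.00467
  = 5.5600 × (1.7635 − 1.2000) / 0.00467 = 670.91 s.

671 s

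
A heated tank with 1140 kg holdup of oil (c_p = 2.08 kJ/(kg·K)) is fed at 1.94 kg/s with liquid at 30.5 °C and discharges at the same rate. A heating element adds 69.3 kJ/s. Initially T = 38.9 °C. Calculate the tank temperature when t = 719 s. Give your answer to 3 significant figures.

Unsteady energy balance on the tank contents: M c_p dT/dt = ṁ c_p (T_in − T) + 69.3.
τ = M/ṁ = 587.63 s; T_ss = T_in + Q̇/(ṁ c_p) = 30.5 + 69.3/(1.94·2.08) = 47.674 °C.
Solution: T(t) = T_ss + (T₀ − T_ss) e^(−t/τ).
T(719) = 47.674 + (-8.7739)·e^(−719/587.63) = 47.674 + (-8.7739)·0.29418 = 45.093 °C.

45.1 °C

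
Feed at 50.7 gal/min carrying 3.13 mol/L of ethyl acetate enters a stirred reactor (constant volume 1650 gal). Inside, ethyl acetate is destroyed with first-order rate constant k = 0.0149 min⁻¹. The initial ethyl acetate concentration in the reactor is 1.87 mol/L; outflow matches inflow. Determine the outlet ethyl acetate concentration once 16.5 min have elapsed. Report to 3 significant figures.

Species balance: V dC/dt = Q C_in − Q C − k V C.
dC/dt = (Q/V) C_in − (Q/V + k) C; effective rate a = Q/V + k = 0.030727 + 0.0149 = 0.045627 min⁻¹.
C_ss = Q C_in/(Q + kV) = 2.1079 mol/L; C(t) = C_ss + (C₀ − C_ss) e^(−a t).
C(16.5) = 2.1079 + (-0.23787)·e^(−0.045627·16.5) = 2.1079 + (-0.23787)·0.47102 = 1.9958 mol/L.

2.00 mol/L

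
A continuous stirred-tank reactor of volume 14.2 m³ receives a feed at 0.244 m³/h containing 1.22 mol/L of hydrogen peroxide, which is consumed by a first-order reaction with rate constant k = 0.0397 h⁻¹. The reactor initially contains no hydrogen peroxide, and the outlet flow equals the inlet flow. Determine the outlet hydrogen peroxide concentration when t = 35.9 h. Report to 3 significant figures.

Accumulation = in − out − consumed: V dC/dt = Q C_in − Q C − k V C.
This is linear with rate a = Q/V + k = 0.056883 h⁻¹.
C_ss = Q C_in/(Q + kV) = 0.36853 mol/L; C(t) = C_ss + (C₀ − C_ss) e^(−a t).
C(35.9) = 0.36853 + (-0.36853)·e^(−0.056883·35.9) = 0.36853 + (-0.36853)·0.12976 = 0.32072 mol/L.

0.321 mol/L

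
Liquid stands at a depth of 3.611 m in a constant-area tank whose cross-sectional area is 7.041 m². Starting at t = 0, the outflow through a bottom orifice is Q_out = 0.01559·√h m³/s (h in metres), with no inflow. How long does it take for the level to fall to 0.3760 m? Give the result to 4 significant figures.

With no inflow, A dh/dt = −0.01559 √h.
This is separable: 2 d(√h)/dt = −0.01559/A, so √h = √h₀ − (0.01559/(2A)) t.
t = 2A(√h₀ − √h)/0.01559 = 2·7.041·(√3.611 − √0.3760)/0.01559
  = 14.0820 × (1.90026 − 0.613188) / 0.01559 = 1162.58 s.

1163 s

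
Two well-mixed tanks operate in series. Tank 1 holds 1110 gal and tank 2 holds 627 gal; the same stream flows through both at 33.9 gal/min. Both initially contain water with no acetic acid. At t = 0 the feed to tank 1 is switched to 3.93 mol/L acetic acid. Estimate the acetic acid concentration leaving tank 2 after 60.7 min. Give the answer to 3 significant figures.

Species balance on tank i: dCᵢ/dt = (Cᵢ₋₁ − Cᵢ)/τᵢ with τᵢ = Vᵢ/Q.
τ₁ = 1110/33.9 = 32.743 min; τ₂ = 627/33.9 = 18.496 min.
Tank 1: C₁ = C_in(1 − e^(−t/τ₁)). Tank 2 (τ₁ ≠ τ₂): C₂ = C_in[1 − (τ₁ e^(−t/τ₁) − τ₂ e^(−t/τ₂))/(τ₁ − τ₂)].
At t = 60.7: e^(−t/τ₁) = 0.15664, e^(−t/τ₂) = 0.037558.
C₂ = 3.93·[1 − (32.743·0.15664 − 18.496·0.037558)/(14.248)] = 3.93·0.68878 = 2.7069 mol/L.

2.71 mol/L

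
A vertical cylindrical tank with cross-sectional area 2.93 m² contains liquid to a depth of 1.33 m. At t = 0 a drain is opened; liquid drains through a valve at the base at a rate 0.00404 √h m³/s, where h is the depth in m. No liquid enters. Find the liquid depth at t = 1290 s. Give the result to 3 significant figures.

0.0696 m

With no inflow, A dh/dt = −0.00404 √h.
This is separable: 2 d(√h)/dt = −0.00404/A, so √h = √h₀ − (0.00404/(2A)) t.
√h = √1.33 − 0.00404·1290/(2·2.93) = 1.1533 − 0.88935 = 0.26390.
h = 0.26390² = 0.069646 m.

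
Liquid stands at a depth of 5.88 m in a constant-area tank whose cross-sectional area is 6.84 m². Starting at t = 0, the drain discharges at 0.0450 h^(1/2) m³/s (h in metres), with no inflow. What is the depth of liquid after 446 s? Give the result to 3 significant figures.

0.917 m

Unsteady balance on liquid volume: A dh/dt = −0.0450 √h.
∫ h^(−1/2) dh = −(0.0450/A) ∫ dt, giving 2√h = 2√h₀ − (0.0450/A) t.
√h = √5.88 − 0.0450·446/(2·6.84) = 2.4249 − 1.4671 = 0.95777.
h = 0.95777² = 0.91732 m.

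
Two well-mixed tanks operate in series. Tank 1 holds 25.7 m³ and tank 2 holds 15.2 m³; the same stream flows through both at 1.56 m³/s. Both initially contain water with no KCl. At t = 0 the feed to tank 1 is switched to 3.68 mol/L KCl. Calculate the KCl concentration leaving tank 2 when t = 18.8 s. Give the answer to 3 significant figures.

Time constants: τᵢ = Vᵢ/Q for each well-mixed tank.
τ₁ = 25.7/1.56 = 16.474 s; τ₂ = 15.2/1.56 = 9.7436 s.
Tank 1: C₁ = C_in(1 − e^(−t/τ₁)). Tank 2 (τ₁ ≠ τ₂): C₂ = C_in[1 − (τ₁ e^(−t/τ₁) − τ₂ e^(−t/τ₂))/(τ₁ − τ₂)].
At t = 18.8: e^(−t/τ₁) = 0.31945, e^(−t/τ₂) = 0.14522.
C₂ = 3.68·[1 − (16.474·0.31945 − 9.7436·0.14522)/(6.7308)] = 3.68·0.42835 = 1.5763 mol/L.

1.58 mol/L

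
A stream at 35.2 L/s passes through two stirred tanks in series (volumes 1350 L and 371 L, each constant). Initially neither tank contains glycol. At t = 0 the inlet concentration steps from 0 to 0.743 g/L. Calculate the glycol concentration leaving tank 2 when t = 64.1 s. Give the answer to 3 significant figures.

Species balance on tank i: dCᵢ/dt = (Cᵢ₋₁ − Cᵢ)/τᵢ with τᵢ = Vᵢ/Q.
τ₁ = 1350/35.2 = 38.352 s; τ₂ = 371/35.2 = 10.540 s.
Solving the cascade with C₁(0)=C₂(0)=0 gives C₂(t) = C_in[1 − (τ₁ e^(−t/τ₁) − τ₂ e^(−t/τ₂))/(τ₁ − τ₂)].
At t = 64.1: e^(−t/τ₁) = 0.18799, e^(−t/τ₂) = 0.0022842.
C₂ = 0.743·[1 − (38.352·0.18799 − 10.540·0.0022842)/(27.812)] = 0.743·0.74163 = 0.55103 g/L.

0.551 g/L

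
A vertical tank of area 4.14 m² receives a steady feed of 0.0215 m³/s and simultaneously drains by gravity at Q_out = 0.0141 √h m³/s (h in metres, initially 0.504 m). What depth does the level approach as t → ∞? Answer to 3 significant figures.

2.33 m

Accumulation of liquid (constant cross-section A): A dh/dt = Q_in − 0.0141 √h. At steady state dh/dt = 0:
Q_in = 0.0141 √h_ss ⇒ √h_ss = 0.0215/0.0141 = 1.5248.
h_ss = 1.5248² = 2.3251 m. (Since h₀ = 0.504 m < h_ss, the level will rise toward this value.)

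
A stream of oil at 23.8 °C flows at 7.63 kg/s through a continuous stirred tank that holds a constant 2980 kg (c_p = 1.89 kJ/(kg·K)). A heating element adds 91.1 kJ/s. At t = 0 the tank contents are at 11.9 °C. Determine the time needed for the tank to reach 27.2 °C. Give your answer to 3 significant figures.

Energy balance: M c_p dT/dt = ṁ c_p (T_in − T) + 91.1.
τ = M/ṁ = 390.56 s; T_ss = T_in + Q̇/(ṁ c_p) = 30.117 °C.
T(t) = T_ss + (T₀ − T_ss) e^(−t/τ). Set T = 27.2:
e^(−t/τ) = (27.2 − 30.117)/(11.9 − 30.117) = 0.16014
t = −390.56 · ln(0.16014) = 715.40 s.

715 s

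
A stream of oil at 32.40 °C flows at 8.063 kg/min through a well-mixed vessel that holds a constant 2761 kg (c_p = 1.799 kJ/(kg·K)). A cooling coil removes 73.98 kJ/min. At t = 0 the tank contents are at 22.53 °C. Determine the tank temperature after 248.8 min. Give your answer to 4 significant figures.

Heat balance on the well-mixed liquid: M c_p dT/dt = ṁ c_p (T_in − T) − 73.98.
Rearrange: dT/dt = (T_ss − T)/τ with τ = M/ṁ = 342.428 min and T_ss = T_in − Q̇/(ṁ c_p) = 27.2998 °C.
T approaches T_ss exponentially: T(t) = T_ss + (T₀ − T_ss) e^(−t/τ).
T(248.8) = 27.2998 + (-4.76981)·e^(−248.8/342.428) = 27.2998 + (-4.76981)·0.483562 = 24.9933 °C.

24.99 °C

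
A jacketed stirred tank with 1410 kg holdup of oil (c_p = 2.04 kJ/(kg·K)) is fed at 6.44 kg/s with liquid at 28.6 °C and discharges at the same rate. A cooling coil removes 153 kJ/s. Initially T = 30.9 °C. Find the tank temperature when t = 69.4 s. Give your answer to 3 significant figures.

27.1 °C

First-law balance (no shaft work): M c_p dT/dt = ṁ c_p (T_in − T) − 153.
τ = M/ṁ = 218.94 s; T_ss = T_in − Q̇/(ṁ c_p) = 28.6 − 153/(6.44·2.04) = 16.954 °C.
Solution: T(t) = T_ss + (T₀ − T_ss) e^(−t/τ).
T(69.4) = 16.954 + (13.946)·e^(−69.4/218.94) = 16.954 + (13.946)·0.72835 = 27.112 °C.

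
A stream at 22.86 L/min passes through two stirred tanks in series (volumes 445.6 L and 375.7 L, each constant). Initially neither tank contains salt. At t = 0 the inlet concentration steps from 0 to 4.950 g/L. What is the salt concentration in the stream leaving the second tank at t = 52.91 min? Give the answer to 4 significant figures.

3.923 g/L

Species balance on tank i: dCᵢ/dt = (Cᵢ₋₁ − Cᵢ)/τᵢ with τᵢ = Vᵢ/Q.
τ₁ = 445.6/22.86 = 19.4926 min; τ₂ = 375.7/22.86 = 16.4348 min.
Solving the cascade with C₁(0)=C₂(0)=0 gives C₂(t) = C_in[1 − (τ₁ e^(−t/τ₁) − τ₂ e^(−t/τ₂))/(τ₁ − τ₂)].
At t = 52.91: e^(−t/τ₁) = 0.0662468, e^(−t/τ₂) = 0.0399797.
C₂ = 4.950·[1 − (19.4926·0.0662468 − 16.4348·0.0399797)/(3.05774)] = 4.950·0.792572 = 3.92323 g/L.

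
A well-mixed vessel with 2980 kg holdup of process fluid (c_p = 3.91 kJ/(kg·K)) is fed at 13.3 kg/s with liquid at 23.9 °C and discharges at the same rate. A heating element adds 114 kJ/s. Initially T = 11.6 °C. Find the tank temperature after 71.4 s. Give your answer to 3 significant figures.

15.6 °C

M c_p dT/dt = ṁ c_p (T_in − T) + Q̇.
τ = M/ṁ = 224.06 s; T_ss = T_in + Q̇/(ṁ c_p) = 23.9 + 114/(13.3·3.91) = 26.092 °C.
T approaches T_ss exponentially: T(t) = T_ss + (T₀ − T_ss) e^(−t/τ).
T(71.4) = 26.092 + (-14.492)·e^(−71.4/224.06) = 26.092 + (-14.492)·0.72712 = 15.555 °C.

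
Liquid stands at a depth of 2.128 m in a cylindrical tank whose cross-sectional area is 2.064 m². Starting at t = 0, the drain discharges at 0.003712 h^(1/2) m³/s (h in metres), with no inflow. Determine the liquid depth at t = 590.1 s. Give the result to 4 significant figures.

0.8614 m

With no inflow, A dh/dt = −0.003712 √h.
∫ h^(−1/2) dh = −(0.003712/A) ∫ dt, giving 2√h = 2√h₀ − (0.003712/A) t.
√h = √2.128 − 0.003712·590.1/(2·2.064) = 1.45877 − 0.530633 = 0.928134.
h = 0.928134² = 0.861433 m.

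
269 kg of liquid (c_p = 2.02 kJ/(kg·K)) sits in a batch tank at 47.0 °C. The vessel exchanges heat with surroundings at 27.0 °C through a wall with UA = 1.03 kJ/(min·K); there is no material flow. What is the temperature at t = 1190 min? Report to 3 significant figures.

29.1 °C

M c_p dT/dt = −UA(T − T_amb).
dT/dt = (T_ss − T)/τ with T_ss = T_amb = 27.000 °C, τ = M c_p/UA = 269·2.02/1.03 = 527.55 min.
This is linear first-order; T(t) = T_ss + (T₀ − T_ss) e^(−t/τ).
T(1190) = 27.000 + (20.000)·0.10480 = 29.096 °C.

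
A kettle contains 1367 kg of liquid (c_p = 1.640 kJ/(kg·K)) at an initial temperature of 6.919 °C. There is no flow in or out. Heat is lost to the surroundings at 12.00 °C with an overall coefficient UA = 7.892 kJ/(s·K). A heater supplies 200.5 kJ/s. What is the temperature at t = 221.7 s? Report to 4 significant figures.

23.44 °C

Lumped-capacitance energy balance: M c_p dT/dt = UA(T_amb − T) + Q̇.
dT/dt = (T_ss − T)/τ with T_ss = T_amb + Q̇/UA = 12.00 + 200.5/7.892 = 37.4055 °C, τ = M c_p/UA = 1367·1.640/7.892 = 284.070 s.
This is linear first-order; T(t) = T_ss + (T₀ − T_ss) e^(−t/τ).
T(221.7) = 37.4055 + (-30.4865)·0.458204 = 23.4365 °C.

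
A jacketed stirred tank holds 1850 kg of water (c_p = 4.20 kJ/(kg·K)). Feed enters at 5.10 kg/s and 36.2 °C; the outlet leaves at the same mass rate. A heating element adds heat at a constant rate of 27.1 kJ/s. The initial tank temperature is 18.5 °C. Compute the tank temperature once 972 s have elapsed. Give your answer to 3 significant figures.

M c_p dT/dt = ṁ c_p (T_in − T) + Q̇.
τ = M/ṁ = 362.75 s; T_ss = T_in + Q̇/(ṁ c_p) = 36.2 + 27.1/(5.10·4.20) = 37.465 °C.
Integrating: T(t) = T_ss + (T₀ − T_ss) e^(−t/τ).
T(972) = 37.465 + (-18.965)·e^(−972/362.75) = 37.465 + (-18.965)·0.068593 = 36.164 °C.

36.2 °C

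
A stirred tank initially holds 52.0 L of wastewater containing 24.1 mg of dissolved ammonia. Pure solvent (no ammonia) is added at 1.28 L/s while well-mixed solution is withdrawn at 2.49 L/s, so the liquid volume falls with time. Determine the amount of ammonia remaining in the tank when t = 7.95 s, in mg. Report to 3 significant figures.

Let m(t) be the amount of ammonia. Volume: V(t) = V₀ + (Q_in − Q_out) t = 52.0 − 1.2100 t; V(7.95) = 42.380 L.
No ammonia enters, so dm/dt = −Q_out · (m/V).
dm/m = −Q_out dt/(V₀ − 1.2100 t); integrating gives ln(m/m₀) = −(Q_out/(Q_in−Q_out)) ln(V/V₀).
m = m₀ (V₀/V)^(Q_out/(Q_in−Q_out)) = 24.1 × (52.0/42.380)^(-2.0579) = 15.820 mg.

15.8 mg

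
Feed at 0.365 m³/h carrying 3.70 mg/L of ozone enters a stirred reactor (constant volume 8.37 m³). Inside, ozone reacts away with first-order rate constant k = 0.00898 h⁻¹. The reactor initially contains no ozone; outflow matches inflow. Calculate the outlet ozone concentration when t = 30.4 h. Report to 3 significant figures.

2.45 mg/L

Accumulation = in − out − consumed: V dC/dt = Q C_in − Q C − k V C.
dC/dt = (Q/V) C_in − (Q/V + k) C; effective rate a = Q/V + k = 0.043608 + 0.00898 = 0.052588 h⁻¹.
C_ss = Q C_in/(Q + kV) = 3.0682 mg/L; C(t) = C_ss + (C₀ − C_ss) e^(−a t).
C(30.4) = 3.0682 + (-3.0682)·e^(−0.052588·30.4) = 3.0682 + (-3.0682)·0.20216 = 2.4479 mg/L.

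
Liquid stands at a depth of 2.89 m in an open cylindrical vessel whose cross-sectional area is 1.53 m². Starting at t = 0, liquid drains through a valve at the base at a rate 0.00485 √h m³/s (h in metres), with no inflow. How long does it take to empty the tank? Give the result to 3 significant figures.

1070 s

With no inflow, A dh/dt = −0.00485 √h.
This is separable: 2 d(√h)/dt = −0.00485/A, so √h = √h₀ − (0.00485/(2A)) t.
Set h = 0: 2√h₀ = (0.00485/A) t_empty ⇒ t_empty = 2A√h₀/0.00485.
t_empty = 2·1.53·√2.89/0.00485 = 3.0600·1.7000/0.00485 = 1072.6 s.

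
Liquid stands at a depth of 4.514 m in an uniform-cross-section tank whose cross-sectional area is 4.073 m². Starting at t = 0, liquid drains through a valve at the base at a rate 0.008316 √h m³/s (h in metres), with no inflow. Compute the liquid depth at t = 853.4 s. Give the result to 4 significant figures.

Mass balance (ρ constant): A dh/dt = −0.008316 √h.
This is separable: 2 d(√h)/dt = −0.008316/A, so √h = √h₀ − (0.008316/(2A)) t.
√h = √4.514 − 0.008316·853.4/(2·4.073) = 2.12462 − 0.871210 = 1.25341.
h = 1.25341² = 1.57103 m.

1.571 m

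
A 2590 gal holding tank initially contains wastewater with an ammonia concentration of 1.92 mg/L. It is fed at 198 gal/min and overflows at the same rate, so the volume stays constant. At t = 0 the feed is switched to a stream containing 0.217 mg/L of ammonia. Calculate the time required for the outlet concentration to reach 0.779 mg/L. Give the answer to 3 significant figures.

Transient balance on the dissolved component: V dC/dt = Q(C_in − C), so τ = V/Q = 13.081 min.
C(t) = C_in + (C₀ − C_in) e^(−t/τ). Set C = 0.779 and solve for t:
e^(−t/τ) = (C − C_in)/(C₀ − C_in) = (0.779 − 0.217)/(1.92 − 0.217) = 0.33001
t = −τ ln(…) = 13.081 × 1.1086 = 14.502 min.

14.5 min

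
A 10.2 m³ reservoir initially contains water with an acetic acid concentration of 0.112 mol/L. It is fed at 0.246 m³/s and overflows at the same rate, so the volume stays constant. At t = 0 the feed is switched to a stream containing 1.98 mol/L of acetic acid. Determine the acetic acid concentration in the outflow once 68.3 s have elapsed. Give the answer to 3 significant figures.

Species balance on the tank: V dC/dt = Q(C_in − C).
Rewrite as dC/dt + C/τ = C_in/τ, τ = V/Q = 41.463 s.
Integrating: C(t) = C_in + (C₀ − C_in) e^(−t/τ).
C(68.3) = 1.98 + (0.112 − 1.98)·e^(−68.3/41.463) = 1.98 + (-1.8680)·0.19258 = 1.6203 mol/L.

1.62 mol/L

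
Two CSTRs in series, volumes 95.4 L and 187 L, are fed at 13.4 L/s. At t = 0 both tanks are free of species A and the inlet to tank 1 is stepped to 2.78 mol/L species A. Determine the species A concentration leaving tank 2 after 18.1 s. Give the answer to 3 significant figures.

Time constants: τᵢ = Vᵢ/Q for each well-mixed tank.
τ₁ = 95.4/13.4 = 7.1194 s; τ₂ = 187/13.4 = 13.955 s.
Tank 1: C₁ = C_in(1 − e^(−t/τ₁)). Tank 2 (τ₁ ≠ τ₂): C₂ = C_in[1 − (τ₁ e^(−t/τ₁) − τ₂ e^(−t/τ₂))/(τ₁ − τ₂)].
At t = 18.1: e^(−t/τ₁) = 0.078681, e^(−t/τ₂) = 0.27335.
C₂ = 2.78·[1 − (7.1194·0.078681 − 13.955·0.27335)/(-6.8358)] = 2.78·0.52391 = 1.4565 mol/L.

1.46 mol/L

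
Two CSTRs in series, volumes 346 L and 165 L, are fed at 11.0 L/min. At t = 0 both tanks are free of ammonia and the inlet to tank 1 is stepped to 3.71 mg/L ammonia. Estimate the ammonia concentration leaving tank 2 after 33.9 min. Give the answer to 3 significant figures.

Species balance on tank i: dCᵢ/dt = (Cᵢ₋₁ − Cᵢ)/τᵢ with τᵢ = Vᵢ/Q.
τ₁ = 346/11.0 = 31.455 min; τ₂ = 165/11.0 = 15.000 min.
Solving the cascade with C₁(0)=C₂(0)=0 gives C₂(t) = C_in[1 − (τ₁ e^(−t/τ₁) − τ₂ e^(−t/τ₂))/(τ₁ − τ₂)].
At t = 33.9: e^(−t/τ₁) = 0.34036, e^(−t/τ₂) = 0.10435.
C₂ = 3.71·[1 − (31.455·0.34036 − 15.000·0.10435)/(16.455)] = 3.71·0.44449 = 1.6491 mg/L.

1.65 mg/L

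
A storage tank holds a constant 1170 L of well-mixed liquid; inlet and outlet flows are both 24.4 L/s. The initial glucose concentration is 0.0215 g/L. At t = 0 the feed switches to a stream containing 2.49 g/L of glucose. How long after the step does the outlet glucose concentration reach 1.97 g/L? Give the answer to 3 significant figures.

Mass balance on the solute (V constant): V dC/dt = Q(C_in − C), so τ = V/Q = 47.951 s.
C(t) = C_in + (C₀ − C_in) e^(−t/τ). Set C = 1.97 and solve for t:
e^(−t/τ) = (C − C_in)/(C₀ − C_in) = (1.97 − 2.49)/(0.0215 − 2.49) = 0.21065
t = −τ ln(…) = 47.951 × 1.5575 = 74.685 s.

74.7 s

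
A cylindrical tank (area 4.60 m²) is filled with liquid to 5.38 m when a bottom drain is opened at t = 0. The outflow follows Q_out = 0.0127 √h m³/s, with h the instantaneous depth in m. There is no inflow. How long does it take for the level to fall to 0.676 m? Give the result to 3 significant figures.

1080 s

A dh/dt = −Q_out = −0.0127 √h.
Separate and integrate: 2(√h − √h₀) = −(0.0127/A) t.
t = 2A(√h₀ − √h)/0.0127 = 2·4.60·(√5.38 − √0.676)/0.0127
  = 9.2000 × (2.3195 − 0.82219) / 0.0127 = 1084.7 s.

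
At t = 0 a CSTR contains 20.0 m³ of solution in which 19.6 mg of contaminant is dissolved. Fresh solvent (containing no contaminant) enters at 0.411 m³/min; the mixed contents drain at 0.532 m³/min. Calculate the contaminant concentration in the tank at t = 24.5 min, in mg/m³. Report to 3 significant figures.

0.568 mg/m³

Total volume: dV/dt = Q_in − Q_out = -0.12100 m³/min, so V(t) = 20.0 − 0.12100 t and V(24.5) = 17.035 m³.
Solute balance: dm/dt = 0 − Q_out C = −Q_out m/V(t).
dm/m = −Q_out dt/(V₀ − 0.12100 t); integrating gives ln(m/m₀) = −(Q_out/(Q_in−Q_out)) ln(V/V₀).
m = m₀ (V₀/V)^(Q_out/(Q_in−Q_out)) = 19.6 × (20.0/17.035)^(-4.3967) = 9.6809 mg.
C = m/V = 9.6809/17.035 = 0.56828 mg/m³.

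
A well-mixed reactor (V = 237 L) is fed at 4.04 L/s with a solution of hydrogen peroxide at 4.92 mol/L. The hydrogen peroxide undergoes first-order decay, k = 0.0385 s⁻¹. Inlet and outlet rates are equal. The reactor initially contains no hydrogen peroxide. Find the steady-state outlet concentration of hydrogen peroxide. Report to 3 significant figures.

V dC/dt = Q(C_in − C) − k V C.
At steady state: 0 = Q C_in − (Q + kV) C_ss, so C_ss = Q C_in/(Q + kV).
C_ss = 4.04·4.92/(4.04 + 0.0385·237) = 19.877/13.165 = 1.5099 mol/L.

1.51 mol/L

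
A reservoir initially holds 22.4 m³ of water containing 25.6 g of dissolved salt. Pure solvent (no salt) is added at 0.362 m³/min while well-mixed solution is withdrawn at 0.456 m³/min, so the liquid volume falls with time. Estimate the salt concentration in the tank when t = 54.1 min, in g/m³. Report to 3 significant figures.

Let m(t) be the amount of salt. Volume: V(t) = V₀ + (Q_in − Q_out) t = 22.4 − 0.094000 t; V(54.1) = 17.315 m³.
No salt enters, so dm/dt = −Q_out · (m/V).
dm/m = −Q_out dt/(V₀ − 0.094000 t); integrating gives ln(m/m₀) = −(Q_out/(Q_in−Q_out)) ln(V/V₀).
m = m₀ (V₀/V)^(Q_out/(Q_in−Q_out)) = 25.6 × (22.4/17.315)^(-4.8511) = 7.3404 g.
C = m/V = 7.3404/17.315 = 0.42394 g/m³.

0.424 g/m³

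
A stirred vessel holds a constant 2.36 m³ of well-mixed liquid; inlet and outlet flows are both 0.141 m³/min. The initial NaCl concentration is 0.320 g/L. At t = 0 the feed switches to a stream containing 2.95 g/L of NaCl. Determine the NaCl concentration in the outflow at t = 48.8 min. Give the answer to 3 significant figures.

2.81 g/L

Accumulation = in − out for the solute gives V dC/dt = Q(C_in − C).
So dC/dt = (C_in − C)/τ with τ = V/Q = 2.36/0.141 = 16.738 min.
C approaches C_in exponentially: C(t) = C_in + (C₀ − C_in) e^(−t/τ).
C(48.8) = 2.95 + (0.320 − 2.95)·e^(−48.8/16.738) = 2.95 + (-2.6300)·0.054172 = 2.8075 g/L.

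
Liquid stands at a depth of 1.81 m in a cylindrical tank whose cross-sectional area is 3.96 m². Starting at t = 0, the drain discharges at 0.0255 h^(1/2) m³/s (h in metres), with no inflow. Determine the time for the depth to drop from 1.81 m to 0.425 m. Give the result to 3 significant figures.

215 s

With no inflow, A dh/dt = −0.0255 √h.
Separate and integrate: 2(√h − √h₀) = −(0.0255/A) t.
t = 2A(√h₀ − √h)/0.0255 = 2·3.96·(√1.81 − √0.425)/0.0255
  = 7.9200 × (1.3454 − 0.65192) / 0.0255 = 215.37 s.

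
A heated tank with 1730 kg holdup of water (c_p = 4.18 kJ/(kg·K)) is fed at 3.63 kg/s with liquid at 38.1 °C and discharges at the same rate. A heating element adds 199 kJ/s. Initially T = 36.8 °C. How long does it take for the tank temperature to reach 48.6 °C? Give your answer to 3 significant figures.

814 s

M c_p dT/dt = ṁ c_p (T_in − T) + Q̇.
τ = M/ṁ = 476.58 s; T_ss = T_in + Q̇/(ṁ c_p) = 51.215 °C.
T(t) = T_ss + (T₀ − T_ss) e^(−t/τ). Set T = 48.6:
e^(−t/τ) = (48.6 − 51.215)/(36.8 − 51.215) = 0.18141
t = −476.58 · ln(0.18141) = 813.52 s.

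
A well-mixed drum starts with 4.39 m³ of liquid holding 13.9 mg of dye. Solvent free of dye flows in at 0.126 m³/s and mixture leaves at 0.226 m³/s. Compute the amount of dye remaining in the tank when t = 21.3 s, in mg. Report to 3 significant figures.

Let m(t) be the amount of dye. Volume: V(t) = V₀ + (Q_in − Q_out) t = 4.39 − 0.10000 t; V(21.3) = 2.2600 m³.
Solute balance: dm/dt = 0 − Q_out C = −Q_out m/V(t).
dm/m = −Q_out dt/(V₀ − 0.10000 t); integrating gives ln(m/m₀) = −(Q_out/(Q_in−Q_out)) ln(V/V₀).
m = m₀ (V₀/V)^(Q_out/(Q_in−Q_out)) = 13.9 × (4.39/2.2600)^(-2.2600) = 3.0998 mg.

3.10 mg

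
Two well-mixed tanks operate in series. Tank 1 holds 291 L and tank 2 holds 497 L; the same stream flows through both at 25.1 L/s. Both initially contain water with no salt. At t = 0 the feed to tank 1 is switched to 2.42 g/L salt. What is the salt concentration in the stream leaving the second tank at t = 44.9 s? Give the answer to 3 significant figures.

Each tank obeys Vᵢ dCᵢ/dt = Q(Cᵢ₋₁ − Cᵢ), so τᵢ = Vᵢ/Q.
τ₁ = 291/25.1 = 11.594 s; τ₂ = 497/25.1 = 19.801 s.
Solving the cascade with C₁(0)=C₂(0)=0 gives C₂(t) = C_in[1 − (τ₁ e^(−t/τ₁) − τ₂ e^(−t/τ₂))/(τ₁ − τ₂)].
At t = 44.9: e^(−t/τ₁) = 0.020800, e^(−t/τ₂) = 0.10356.
C₂ = 2.42·[1 − (11.594·0.020800 − 19.801·0.10356)/(-8.2072)] = 2.42·0.77953 = 1.8865 g/L.

1.89 g/L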